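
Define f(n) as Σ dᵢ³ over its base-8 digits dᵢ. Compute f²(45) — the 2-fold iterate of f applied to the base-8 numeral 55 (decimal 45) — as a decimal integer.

378

45 = (5,5)_8 → 5³ + 5³ = 125 + 125 = 250
250 = (3,7,2)_8 → 3³ + 7³ + 2³ = 27 + 343 + 8 = 378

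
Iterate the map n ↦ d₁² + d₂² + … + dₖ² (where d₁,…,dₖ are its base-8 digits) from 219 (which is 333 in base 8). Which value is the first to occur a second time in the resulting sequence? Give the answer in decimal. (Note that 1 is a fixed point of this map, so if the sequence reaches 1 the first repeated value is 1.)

219 = (3,3,3)_8 → 3² + 3² + 3² = 9 + 9 + 9 = 27
27 = (3,3)_8 → 3² + 3² = 9 + 9 = 18
18 = (2,2)_8 → 2² + 2² = 4 + 4 = 8
8 = (1,0)_8 → 1² + 0² = 1 + 0 = 1  — reached the fixed point 1.
1 → 1, so 1 is the first repeated value.

1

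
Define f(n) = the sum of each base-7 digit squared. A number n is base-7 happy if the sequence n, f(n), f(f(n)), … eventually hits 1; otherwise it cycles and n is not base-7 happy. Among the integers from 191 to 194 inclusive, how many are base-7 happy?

191: 191 → 49 → 1  — base-7 happy
192: 192 → 54 → 26 → 34 → 52 → 10 → 10  — not base-7 happy
193: 193 → 61 → 27 → 45 → 45  — not base-7 happy
194: 194 → 70 → 10 → 10  — not base-7 happy
base-7 happy: 191

1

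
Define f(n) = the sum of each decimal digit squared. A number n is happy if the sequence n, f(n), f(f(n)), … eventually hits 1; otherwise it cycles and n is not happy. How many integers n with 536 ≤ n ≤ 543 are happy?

536: 536 → 70 → 49 → 97 → 130 → 10 → 1  (reaches 1)
537: 537 → 83 → 73 → 58 → 89 → 145 → 42 → 20 → 4 → 16 → 37 → 58  (repeats 58)
538: 538 → 98 → 145 → 42 → 20 → 4 → 16 → 37 → 58 → 89 → 145  (repeats 145)
539: 539 → 115 → 27 → 53 → 34 → 25 → 29 → 85 → 89 → 145 → 42 → 20 → 4 → 16 → 37 → 58 → 89  (repeats 89)
540: 540 → 41 → 17 → 50 → 25 → 29 → 85 → 89 → 145 → 42 → 20 → 4 → 16 → 37 → 58 → 89  (repeats 89)
541: 541 → 42 → 20 → 4 → 16 → 37 → 58 → 89 → 145 → 42  (repeats 42)
542: 542 → 45 → 41 → 17 → 50 → 25 → 29 → 85 → 89 → 145 → 42 → 20 → 4 → 16 → 37 → 58 → 89  (repeats 89)
543: 543 → 50 → 25 → 29 → 85 → 89 → 145 → 42 → 20 → 4 → 16 → 37 → 58 → 89  (repeats 89)
happy: 536

1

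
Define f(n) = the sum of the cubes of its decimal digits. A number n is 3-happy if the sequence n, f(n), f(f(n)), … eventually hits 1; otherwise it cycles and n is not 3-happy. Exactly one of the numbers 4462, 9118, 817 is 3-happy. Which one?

9118

4462: 4462 → 352 → 160 → 217 → 352  — repeats 352 (not 3-happy)
9118: 9118 → 1243 → 100 → 1  — reaches 1 (3-happy)
817: 817 → 856 → 853 → 664 → 496 → 1009 → 730 → 370 → 370  — repeats 370 (not 3-happy)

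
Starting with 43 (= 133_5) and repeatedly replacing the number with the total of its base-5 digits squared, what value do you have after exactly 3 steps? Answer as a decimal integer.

1

43 = (1,3,3)_5 → 1² + 3² + 3² = 19
19 = (3,4)_5 → 3² + 4² = 25
25 = (1,0,0)_5 → 1² + 0² + 0² = 1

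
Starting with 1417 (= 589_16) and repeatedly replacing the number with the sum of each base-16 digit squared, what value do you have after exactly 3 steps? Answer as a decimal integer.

1417 = (5,8,9)_16 → 5² + 8² + 9² = 25 + 64 + 81 = 170
170 = (10,10)_16 → 10² + 10² = 100 + 100 = 200
200 = (12,8)_16 → 12² + 8² = 144 + 64 = 208

208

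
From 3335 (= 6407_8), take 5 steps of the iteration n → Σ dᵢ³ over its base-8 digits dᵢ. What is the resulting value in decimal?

3335 = (6,4,0,7)_8 → 623
623 = (1,1,5,7)_8 → 470
470 = (7,2,6)_8 → 567
567 = (1,0,6,7)_8 → 560
560 = (1,0,6,0)_8 → 217

217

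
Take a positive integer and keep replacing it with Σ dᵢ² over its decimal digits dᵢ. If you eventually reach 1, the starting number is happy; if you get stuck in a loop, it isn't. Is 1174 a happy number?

not happy

1174 → 1² + 1² + 7² + 4² = 67
67 → 6² + 7² = 85
85 → 8² + 5² = 89
89 → 8² + 9² = 145
145 → 1² + 4² + 5² = 42
42 → 4² + 2² = 20
20 → 2² + 0² = 4
4 → 4² = 16
16 → 1² + 6² = 37
37 → 3² + 7² = 58
58 → 5² + 8² = 89  — 89 already seen; the sequence cycles without reaching 1.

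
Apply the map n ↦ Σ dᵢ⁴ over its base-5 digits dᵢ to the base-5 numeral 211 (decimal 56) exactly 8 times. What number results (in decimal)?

56 = (2,1,1)_5 → 2⁴ + 1⁴ + 1⁴ = 16 + 1 + 1 = 18
18 = (3,3)_5 → 3⁴ + 3⁴ = 81 + 81 = 162
162 = (1,1,2,2)_5 → 1⁴ + 1⁴ + 2⁴ + 2⁴ = 1 + 1 + 16 + 16 = 34
34 = (1,1,4)_5 → 1⁴ + 1⁴ + 4⁴ = 1 + 1 + 256 = 258
258 = (2,0,1,3)_5 → 2⁴ + 0⁴ + 1⁴ + 3⁴ = 16 + 0 + 1 + 81 = 98
98 = (3,4,3)_5 → 3⁴ + 4⁴ + 3⁴ = 81 + 256 + 81 = 418
418 = (3,1,3,3)_5 → 3⁴ + 1⁴ + 3⁴ + 3⁴ = 81 + 1 + 81 + 81 = 244
244 = (1,4,3,4)_5 → 1⁴ + 4⁴ + 3⁴ + 4⁴ = 1 + 256 + 81 + 256 = 594

594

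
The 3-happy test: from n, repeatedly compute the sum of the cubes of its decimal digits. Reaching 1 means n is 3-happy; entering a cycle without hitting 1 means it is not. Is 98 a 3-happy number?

98 → 9³ + 8³ = 1241
1241 → 1³ + 2³ + 4³ + 1³ = 74
74 → 7³ + 4³ = 407
407 → 4³ + 0³ + 7³ = 407  — 407 already seen; the sequence cycles without reaching 1.

not 3-happy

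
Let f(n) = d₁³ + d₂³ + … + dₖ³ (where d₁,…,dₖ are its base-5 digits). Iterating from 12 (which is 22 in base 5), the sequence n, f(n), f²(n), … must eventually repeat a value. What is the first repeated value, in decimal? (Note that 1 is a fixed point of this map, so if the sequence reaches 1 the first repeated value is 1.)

12 = (2,2)_5 → 2³ + 2³ = 8 + 8 = 16
16 = (3,1)_5 → 3³ + 1³ = 27 + 1 = 28
28 = (1,0,3)_5 → 1³ + 0³ + 3³ = 1 + 0 + 27 = 28  — 28 already appeared earlier.

28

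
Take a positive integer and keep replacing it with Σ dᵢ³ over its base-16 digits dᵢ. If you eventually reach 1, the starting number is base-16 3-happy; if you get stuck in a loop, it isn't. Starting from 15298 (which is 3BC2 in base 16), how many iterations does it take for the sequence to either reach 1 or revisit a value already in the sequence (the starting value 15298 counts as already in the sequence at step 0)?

7

15298 = (3,11,12,2)_16 → 3³ + 11³ + 12³ + 2³ = 3094
3094 = (12,1,6)_16 → 12³ + 1³ + 6³ = 1945
1945 = (7,9,9)_16 → 7³ + 9³ + 9³ = 1801
1801 = (7,0,9)_16 → 7³ + 0³ + 9³ = 1072
1072 = (4,3,0)_16 → 4³ + 3³ + 0³ = 91
91 = (5,11)_16 → 5³ + 11³ = 1456
1456 = (5,11,0)_16 → 5³ + 11³ + 0³ = 1456  — 1456 repeats.
That took 7 steps.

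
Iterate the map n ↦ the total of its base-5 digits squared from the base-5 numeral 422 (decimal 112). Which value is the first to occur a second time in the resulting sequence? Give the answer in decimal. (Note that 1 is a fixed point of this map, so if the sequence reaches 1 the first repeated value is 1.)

4

112 = (4,2,2)_5 → 4² + 2² + 2² = 16 + 4 + 4 = 24
24 = (4,4)_5 → 4² + 4² = 16 + 16 = 32
32 = (1,1,2)_5 → 1² + 1² + 2² = 1 + 1 + 4 = 6
6 = (1,1)_5 → 1² + 1² = 1 + 1 = 2
2 = (2)_5 → 2² = 4
4 = (4)_5 → 4² = 16
16 = (3,1)_5 → 3² + 1² = 9 + 1 = 10
10 = (2,0)_5 → 2² + 0² = 4 + 0 = 4  — 4 already appeared earlier.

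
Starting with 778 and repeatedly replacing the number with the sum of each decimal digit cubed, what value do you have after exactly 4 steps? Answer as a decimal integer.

778 → 7³ + 7³ + 8³ = 1198
1198 → 1³ + 1³ + 9³ + 8³ = 1243
1243 → 1³ + 2³ + 4³ + 3³ = 100
100 → 1³ + 0³ + 0³ = 1

1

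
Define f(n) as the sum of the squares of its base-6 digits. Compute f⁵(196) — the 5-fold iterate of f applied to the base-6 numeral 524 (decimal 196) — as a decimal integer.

13

196 = (5,2,4)_6 → 5² + 2² + 4² = 25 + 4 + 16 = 45
45 = (1,1,3)_6 → 1² + 1² + 3² = 1 + 1 + 9 = 11
11 = (1,5)_6 → 1² + 5² = 1 + 25 = 26
26 = (4,2)_6 → 4² + 2² = 16 + 4 = 20
20 = (3,2)_6 → 3² + 2² = 9 + 4 = 13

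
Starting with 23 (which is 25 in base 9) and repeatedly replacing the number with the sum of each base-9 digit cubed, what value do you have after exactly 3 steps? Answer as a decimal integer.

23 = (2,5)_9 → 2³ + 5³ = 133
133 = (1,5,7)_9 → 1³ + 5³ + 7³ = 469
469 = (5,7,1)_9 → 5³ + 7³ + 1³ = 469

469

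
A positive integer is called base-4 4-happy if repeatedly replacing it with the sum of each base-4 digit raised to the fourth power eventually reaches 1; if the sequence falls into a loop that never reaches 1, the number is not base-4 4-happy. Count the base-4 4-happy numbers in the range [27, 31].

3

27: 27 → 98 → 33 → 17 → 2 → 16 → 1  — base-4 4-happy
28: 28 → 82 → 18 → 17 → 2 → 16 → 1  — base-4 4-happy
29: 29 → 83 → 83  — not base-4 4-happy
30: 30 → 98 → 33 → 17 → 2 → 16 → 1  — base-4 4-happy
31: 31 → 163 → 113 → 83 → 83  — not base-4 4-happy
base-4 4-happy: 27, 28, 30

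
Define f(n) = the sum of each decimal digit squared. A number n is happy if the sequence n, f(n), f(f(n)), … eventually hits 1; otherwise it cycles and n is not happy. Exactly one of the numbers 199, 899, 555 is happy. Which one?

199: 199 → 163 → 46 → 52 → 29 → 85 → 89 → 145 → 42 → 20 → 4 → 16 → 37 → 58 → 89  — repeats 89 (not happy)
899: 899 → 226 → 44 → 32 → 13 → 10 → 1  — reaches 1 (happy)
555: 555 → 75 → 74 → 65 → 61 → 37 → 58 → 89 → 145 → 42 → 20 → 4 → 16 → 37  — repeats 37 (not happy)

899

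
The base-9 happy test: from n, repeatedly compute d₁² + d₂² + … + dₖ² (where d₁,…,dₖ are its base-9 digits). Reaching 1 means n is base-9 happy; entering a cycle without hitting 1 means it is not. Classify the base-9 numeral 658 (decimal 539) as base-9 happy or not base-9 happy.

base-9 happy

539 = (6,5,8)_9 → 6² + 5² + 8² = 36 + 25 + 64 = 125
125 = (1,4,8)_9 → 1² + 4² + 8² = 1 + 16 + 64 = 81
81 = (1,0,0)_9 → 1² + 0² + 0² = 1 + 0 + 0 = 1  — reached 1.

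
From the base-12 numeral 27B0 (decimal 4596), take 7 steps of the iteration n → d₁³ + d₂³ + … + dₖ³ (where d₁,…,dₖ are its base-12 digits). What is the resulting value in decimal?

4596 = (2,7,11,0)_12 → 1682
1682 = (11,8,2)_12 → 1851
1851 = (1,0,10,3)_12 → 1028
1028 = (7,1,8)_12 → 856
856 = (5,11,4)_12 → 1520
1520 = (10,6,8)_12 → 1728
1728 = (1,0,0,0)_12 → 1

1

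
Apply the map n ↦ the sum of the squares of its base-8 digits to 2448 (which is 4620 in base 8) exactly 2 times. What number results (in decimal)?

49

2448 = (4,6,2,0)_8 → 4² + 6² + 2² + 0² = 56
56 = (7,0)_8 → 7² + 0² = 49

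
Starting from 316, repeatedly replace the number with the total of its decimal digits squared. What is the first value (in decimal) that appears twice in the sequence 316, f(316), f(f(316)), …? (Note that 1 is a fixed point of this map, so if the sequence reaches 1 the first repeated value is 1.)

316 → 3² + 1² + 6² = 9 + 1 + 36 = 46
46 → 4² + 6² = 16 + 36 = 52
52 → 5² + 2² = 25 + 4 = 29
29 → 2² + 9² = 4 + 81 = 85
85 → 8² + 5² = 64 + 25 = 89
89 → 8² + 9² = 64 + 81 = 145
145 → 1² + 4² + 5² = 1 + 16 + 25 = 42
42 → 4² + 2² = 16 + 4 = 20
20 → 2² + 0² = 4 + 0 = 4
4 → 4² = 16
16 → 1² + 6² = 1 + 36 = 37
37 → 3² + 7² = 9 + 49 = 58
58 → 5² + 8² = 25 + 64 = 89  — 89 already appeared earlier.

89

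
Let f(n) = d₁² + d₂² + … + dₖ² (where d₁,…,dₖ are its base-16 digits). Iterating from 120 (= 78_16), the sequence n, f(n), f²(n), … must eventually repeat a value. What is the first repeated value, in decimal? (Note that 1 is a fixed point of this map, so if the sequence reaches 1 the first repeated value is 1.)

50

120 = (7,8)_16 → 7² + 8² = 113
113 = (7,1)_16 → 7² + 1² = 50
50 = (3,2)_16 → 3² + 2² = 13
13 = (13)_16 → 13² = 169
169 = (10,9)_16 → 10² + 9² = 181
181 = (11,5)_16 → 11² + 5² = 146
146 = (9,2)_16 → 9² + 2² = 85
85 = (5,5)_16 → 5² + 5² = 50  — 50 already appeared earlier.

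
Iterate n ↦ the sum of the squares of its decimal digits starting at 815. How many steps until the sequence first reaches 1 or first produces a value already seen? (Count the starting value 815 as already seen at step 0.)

13

815 → 90
90 → 81
81 → 65
65 → 61
61 → 37
37 → 58
58 → 89
89 → 145
145 → 42
42 → 20
20 → 4
4 → 16
16 → 37  — 37 repeats.
That took 13 steps.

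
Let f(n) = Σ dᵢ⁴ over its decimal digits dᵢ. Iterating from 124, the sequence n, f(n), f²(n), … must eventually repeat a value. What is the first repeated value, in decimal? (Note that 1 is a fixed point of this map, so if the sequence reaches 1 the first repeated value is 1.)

124 → 1⁴ + 2⁴ + 4⁴ = 1 + 16 + 256 = 273
273 → 2⁴ + 7⁴ + 3⁴ = 16 + 2401 + 81 = 2498
2498 → 2⁴ + 4⁴ + 9⁴ + 8⁴ = 16 + 256 + 6561 + 4096 = 10929
10929 → 1⁴ + 0⁴ + 9⁴ + 2⁴ + 9⁴ = 1 + 0 + 6561 + 16 + 6561 = 13139
13139 → 1⁴ + 3⁴ + 1⁴ + 3⁴ + 9⁴ = 1 + 81 + 1 + 81 + 6561 = 6725
6725 → 6⁴ + 7⁴ + 2⁴ + 5⁴ = 1296 + 2401 + 16 + 625 = 4338
4338 → 4⁴ + 3⁴ + 3⁴ + 8⁴ = 256 + 81 + 81 + 4096 = 4514
4514 → 4⁴ + 5⁴ + 1⁴ + 4⁴ = 256 + 625 + 1 + 256 = 1138
1138 → 1⁴ + 1⁴ + 3⁴ + 8⁴ = 1 + 1 + 81 + 4096 = 4179
4179 → 4⁴ + 1⁴ + 7⁴ + 9⁴ = 256 + 1 + 2401 + 6561 = 9219
9219 → 9⁴ + 2⁴ + 1⁴ + 9⁴ = 6561 + 16 + 1 + 6561 = 13139  — 13139 already appeared earlier.

13139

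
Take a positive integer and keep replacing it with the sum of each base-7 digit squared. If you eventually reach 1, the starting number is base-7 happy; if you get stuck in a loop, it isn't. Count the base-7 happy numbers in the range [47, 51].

1

47: 47 → 61 → 27 → 45 → 45  — not base-7 happy
48: 48 → 72 → 14 → 4 → 16 → 8 → 2 → 4  — not base-7 happy
49: 49 → 1  — base-7 happy
50: 50 → 2 → 4 → 16 → 8 → 2  — not base-7 happy
51: 51 → 5 → 25 → 25  — not base-7 happy
base-7 happy: 49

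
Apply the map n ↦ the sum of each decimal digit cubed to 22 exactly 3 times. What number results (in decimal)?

352

22 → 2³ + 2³ = 16
16 → 1³ + 6³ = 217
217 → 2³ + 1³ + 7³ = 352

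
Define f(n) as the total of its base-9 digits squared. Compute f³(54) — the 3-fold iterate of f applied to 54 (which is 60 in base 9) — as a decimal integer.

54 = (6,0)_9 → 6² + 0² = 36 + 0 = 36
36 = (4,0)_9 → 4² + 0² = 16 + 0 = 16
16 = (1,7)_9 → 1² + 7² = 1 + 49 = 50

50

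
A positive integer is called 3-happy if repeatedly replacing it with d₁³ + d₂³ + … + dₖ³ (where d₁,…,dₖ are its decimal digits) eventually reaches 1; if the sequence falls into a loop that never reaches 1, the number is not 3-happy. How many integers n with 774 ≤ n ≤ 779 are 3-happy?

1

774: 774 → 750 → 468 → 792 → 1080 → 513 → 153 → 153  — not 3-happy
775: 775 → 811 → 514 → 190 → 730 → 370 → 370  — not 3-happy
776: 776 → 902 → 737 → 713 → 371 → 371  — not 3-happy
777: 777 → 1029 → 738 → 882 → 1032 → 36 → 243 → 99 → 1458 → 702 → 351 → 153 → 153  — not 3-happy
778: 778 → 1198 → 1243 → 100 → 1  — 3-happy
779: 779 → 1415 → 191 → 731 → 371 → 371  — not 3-happy
3-happy: 778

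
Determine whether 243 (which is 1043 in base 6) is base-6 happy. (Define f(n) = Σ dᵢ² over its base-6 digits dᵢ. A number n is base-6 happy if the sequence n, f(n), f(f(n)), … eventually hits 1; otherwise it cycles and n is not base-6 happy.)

not base-6 happy

243 = (1,0,4,3)_6 → 26
26 = (4,2)_6 → 20
20 = (3,2)_6 → 13
13 = (2,1)_6 → 5
5 = (5)_6 → 25
25 = (4,1)_6 → 17
17 = (2,5)_6 → 29
29 = (4,5)_6 → 41
41 = (1,0,5)_6 → 26  — 26 already seen; the sequence cycles without reaching 1.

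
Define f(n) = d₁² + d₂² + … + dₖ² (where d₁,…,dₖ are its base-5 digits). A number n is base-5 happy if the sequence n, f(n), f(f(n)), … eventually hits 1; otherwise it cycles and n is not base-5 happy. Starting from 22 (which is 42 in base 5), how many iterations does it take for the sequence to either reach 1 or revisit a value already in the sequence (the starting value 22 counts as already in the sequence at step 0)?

5

22 = (4,2)_5 → 4² + 2² = 20
20 = (4,0)_5 → 4² + 0² = 16
16 = (3,1)_5 → 3² + 1² = 10
10 = (2,0)_5 → 2² + 0² = 4
4 = (4)_5 → 4² = 16  — 16 repeats.
That took 5 steps.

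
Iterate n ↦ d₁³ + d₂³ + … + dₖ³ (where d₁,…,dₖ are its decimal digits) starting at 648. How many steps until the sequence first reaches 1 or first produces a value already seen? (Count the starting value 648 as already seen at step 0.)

648 → 6³ + 4³ + 8³ = 216 + 64 + 512 = 792
792 → 7³ + 9³ + 2³ = 343 + 729 + 8 = 1080
1080 → 1³ + 0³ + 8³ + 0³ = 1 + 0 + 512 + 0 = 513
513 → 5³ + 1³ + 3³ = 125 + 1 + 27 = 153
153 → 1³ + 5³ + 3³ = 1 + 125 + 27 = 153  — 153 repeats.
That took 5 steps.

5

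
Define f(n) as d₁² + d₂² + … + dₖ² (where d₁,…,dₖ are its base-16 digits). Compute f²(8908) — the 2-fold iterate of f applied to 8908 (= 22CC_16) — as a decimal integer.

8908 = (2,2,12,12)_16 → 2² + 2² + 12² + 12² = 4 + 4 + 144 + 144 = 296
296 = (1,2,8)_16 → 1² + 2² + 8² = 1 + 4 + 64 = 69

69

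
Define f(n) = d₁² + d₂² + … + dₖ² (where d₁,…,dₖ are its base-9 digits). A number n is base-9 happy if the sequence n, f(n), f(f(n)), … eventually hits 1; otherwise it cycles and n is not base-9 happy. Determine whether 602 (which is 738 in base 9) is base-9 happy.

602 = (7,3,8)_9 → 7² + 3² + 8² = 122
122 = (1,4,5)_9 → 1² + 4² + 5² = 42
42 = (4,6)_9 → 4² + 6² = 52
52 = (5,7)_9 → 5² + 7² = 74
74 = (8,2)_9 → 8² + 2² = 68
68 = (7,5)_9 → 7² + 5² = 74  — 74 already seen; the sequence cycles without reaching 1.

not base-9 happy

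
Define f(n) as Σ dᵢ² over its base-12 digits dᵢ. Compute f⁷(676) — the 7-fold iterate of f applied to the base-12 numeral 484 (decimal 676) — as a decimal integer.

164

676 = (4,8,4)_12 → 4² + 8² + 4² = 96
96 = (8,0)_12 → 8² + 0² = 64
64 = (5,4)_12 → 5² + 4² = 41
41 = (3,5)_12 → 3² + 5² = 34
34 = (2,10)_12 → 2² + 10² = 104
104 = (8,8)_12 → 8² + 8² = 128
128 = (10,8)_12 → 10² + 8² = 164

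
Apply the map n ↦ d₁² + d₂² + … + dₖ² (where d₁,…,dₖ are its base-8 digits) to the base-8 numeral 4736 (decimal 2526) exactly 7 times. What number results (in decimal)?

2526 = (4,7,3,6)_8 → 110
110 = (1,5,6)_8 → 62
62 = (7,6)_8 → 85
85 = (1,2,5)_8 → 30
30 = (3,6)_8 → 45
45 = (5,5)_8 → 50
50 = (6,2)_8 → 40

40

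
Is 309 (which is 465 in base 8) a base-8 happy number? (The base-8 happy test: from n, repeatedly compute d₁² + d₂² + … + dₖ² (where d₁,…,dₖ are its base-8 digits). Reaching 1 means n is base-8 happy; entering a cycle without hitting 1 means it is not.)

309 = (4,6,5)_8 → 4² + 6² + 5² = 16 + 36 + 25 = 77
77 = (1,1,5)_8 → 1² + 1² + 5² = 1 + 1 + 25 = 27
27 = (3,3)_8 → 3² + 3² = 9 + 9 = 18
18 = (2,2)_8 → 2² + 2² = 4 + 4 = 8
8 = (1,0)_8 → 1² + 0² = 1 + 0 = 1  — reached 1.

base-8 happy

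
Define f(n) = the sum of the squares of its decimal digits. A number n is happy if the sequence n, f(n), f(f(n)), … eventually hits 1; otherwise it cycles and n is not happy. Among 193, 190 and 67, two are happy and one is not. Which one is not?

67

193: 193 → 91 → 82 → 68 → 100 → 1  — reaches 1 (happy)
190: 190 → 82 → 68 → 100 → 1  — reaches 1 (happy)
67: 67 → 85 → 89 → 145 → 42 → 20 → 4 → 16 → 37 → 58 → 89  — repeats 89 (not happy)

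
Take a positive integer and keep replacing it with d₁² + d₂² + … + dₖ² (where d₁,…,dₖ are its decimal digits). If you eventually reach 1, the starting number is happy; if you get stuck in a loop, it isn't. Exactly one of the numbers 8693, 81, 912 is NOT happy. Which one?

81

8693: 8693 → 190 → 82 → 68 → 100 → 1  — reaches 1 (happy)
81: 81 → 65 → 61 → 37 → 58 → 89 → 145 → 42 → 20 → 4 → 16 → 37  — repeats 37 (not happy)
912: 912 → 86 → 100 → 1  — reaches 1 (happy)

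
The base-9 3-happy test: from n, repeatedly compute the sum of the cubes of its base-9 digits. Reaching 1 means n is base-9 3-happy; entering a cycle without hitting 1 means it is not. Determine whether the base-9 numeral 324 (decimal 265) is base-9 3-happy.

265 = (3,2,4)_9 → 3³ + 2³ + 4³ = 27 + 8 + 64 = 99
99 = (1,2,0)_9 → 1³ + 2³ + 0³ = 1 + 8 + 0 = 9
9 = (1,0)_9 → 1³ + 0³ = 1 + 0 = 1  — reached 1.

base-9 3-happy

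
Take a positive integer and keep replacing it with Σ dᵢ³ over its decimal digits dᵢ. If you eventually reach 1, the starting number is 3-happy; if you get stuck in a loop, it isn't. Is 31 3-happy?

not 3-happy

31 → 3³ + 1³ = 28
28 → 2³ + 8³ = 520
520 → 5³ + 2³ + 0³ = 133
133 → 1³ + 3³ + 3³ = 55
55 → 5³ + 5³ = 250
250 → 2³ + 5³ + 0³ = 133  — 133 already seen; the sequence cycles without reaching 1.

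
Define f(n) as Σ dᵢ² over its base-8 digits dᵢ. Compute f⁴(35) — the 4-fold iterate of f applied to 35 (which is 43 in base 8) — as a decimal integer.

25

35 = (4,3)_8 → 4² + 3² = 16 + 9 = 25
25 = (3,1)_8 → 3² + 1² = 9 + 1 = 10
10 = (1,2)_8 → 1² + 2² = 1 + 4 = 5
5 = (5)_8 → 5² = 25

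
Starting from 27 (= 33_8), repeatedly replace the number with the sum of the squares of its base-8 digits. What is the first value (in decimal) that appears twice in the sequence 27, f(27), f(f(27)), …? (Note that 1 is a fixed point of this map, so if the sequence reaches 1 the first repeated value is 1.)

1

27 = (3,3)_8 → 3² + 3² = 18
18 = (2,2)_8 → 2² + 2² = 8
8 = (1,0)_8 → 1² + 0² = 1  — reached the fixed point 1.
1 → 1, so 1 is the first repeated value.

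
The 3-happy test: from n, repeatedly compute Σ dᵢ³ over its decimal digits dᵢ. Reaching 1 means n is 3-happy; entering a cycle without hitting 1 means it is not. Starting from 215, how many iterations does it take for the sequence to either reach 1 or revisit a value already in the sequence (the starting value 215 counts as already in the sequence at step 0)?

6

215 → 2³ + 1³ + 5³ = 134
134 → 1³ + 3³ + 4³ = 92
92 → 9³ + 2³ = 737
737 → 7³ + 3³ + 7³ = 713
713 → 7³ + 1³ + 3³ = 371
371 → 3³ + 7³ + 1³ = 371  — 371 repeats.
That took 6 steps.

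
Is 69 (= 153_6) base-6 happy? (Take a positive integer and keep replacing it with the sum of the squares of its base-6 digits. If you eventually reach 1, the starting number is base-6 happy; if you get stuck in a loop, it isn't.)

69 = (1,5,3)_6 → 1² + 5² + 3² = 1 + 25 + 9 = 35
35 = (5,5)_6 → 5² + 5² = 25 + 25 = 50
50 = (1,2,2)_6 → 1² + 2² + 2² = 1 + 4 + 4 = 9
9 = (1,3)_6 → 1² + 3² = 1 + 9 = 10
10 = (1,4)_6 → 1² + 4² = 1 + 16 = 17
17 = (2,5)_6 → 2² + 5² = 4 + 25 = 29
29 = (4,5)_6 → 4² + 5² = 16 + 25 = 41
41 = (1,0,5)_6 → 1² + 0² + 5² = 1 + 0 + 25 = 26
26 = (4,2)_6 → 4² + 2² = 16 + 4 = 20
20 = (3,2)_6 → 3² + 2² = 9 + 4 = 13
13 = (2,1)_6 → 2² + 1² = 4 + 1 = 5
5 = (5)_6 → 5² = 25
25 = (4,1)_6 → 4² + 1² = 16 + 1 = 17  — 17 already seen; the sequence cycles without reaching 1.

not base-6 happy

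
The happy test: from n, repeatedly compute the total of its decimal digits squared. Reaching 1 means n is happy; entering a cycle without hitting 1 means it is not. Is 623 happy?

623 → 6² + 2² + 3² = 49
49 → 4² + 9² = 97
97 → 9² + 7² = 130
130 → 1² + 3² + 0² = 10
10 → 1² + 0² = 1  — reached 1.

happy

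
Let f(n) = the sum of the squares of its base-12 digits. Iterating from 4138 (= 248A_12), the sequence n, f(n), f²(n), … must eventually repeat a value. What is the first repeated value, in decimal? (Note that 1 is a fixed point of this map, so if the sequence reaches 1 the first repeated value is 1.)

26

4138 = (2,4,8,10)_12 → 184
184 = (1,3,4)_12 → 26
26 = (2,2)_12 → 8
8 = (8)_12 → 64
64 = (5,4)_12 → 41
41 = (3,5)_12 → 34
34 = (2,10)_12 → 104
104 = (8,8)_12 → 128
128 = (10,8)_12 → 164
164 = (1,1,8)_12 → 66
66 = (5,6)_12 → 61
61 = (5,1)_12 → 26  — 26 already appeared earlier.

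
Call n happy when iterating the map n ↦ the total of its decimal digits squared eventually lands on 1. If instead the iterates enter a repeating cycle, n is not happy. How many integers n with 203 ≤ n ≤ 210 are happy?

2

203: 203 → 13 → 10 → 1  — happy
204: 204 → 20 → 4 → 16 → 37 → 58 → 89 → 145 → 42 → 20  — not happy
205: 205 → 29 → 85 → 89 → 145 → 42 → 20 → 4 → 16 → 37 → 58 → 89  — not happy
206: 206 → 40 → 16 → 37 → 58 → 89 → 145 → 42 → 20 → 4 → 16  — not happy
207: 207 → 53 → 34 → 25 → 29 → 85 → 89 → 145 → 42 → 20 → 4 → 16 → 37 → 58 → 89  — not happy
208: 208 → 68 → 100 → 1  — happy
209: 209 → 85 → 89 → 145 → 42 → 20 → 4 → 16 → 37 → 58 → 89  — not happy
210: 210 → 5 → 25 → 29 → 85 → 89 → 145 → 42 → 20 → 4 → 16 → 37 → 58 → 89  — not happy
happy: 203, 208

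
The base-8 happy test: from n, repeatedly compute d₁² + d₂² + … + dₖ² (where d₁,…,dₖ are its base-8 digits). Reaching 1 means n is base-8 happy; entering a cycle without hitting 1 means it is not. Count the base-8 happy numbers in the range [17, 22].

17: 17 → 5 → 25 → 10 → 5  (repeats 5)
18: 18 → 8 → 1  (reaches 1)
19: 19 → 13 → 26 → 13  (repeats 13)
20: 20 → 20  (repeats 20)
21: 21 → 29 → 34 → 20 → 20  (repeats 20)
22: 22 → 40 → 25 → 10 → 5 → 25  (repeats 25)
base-8 happy: 18

1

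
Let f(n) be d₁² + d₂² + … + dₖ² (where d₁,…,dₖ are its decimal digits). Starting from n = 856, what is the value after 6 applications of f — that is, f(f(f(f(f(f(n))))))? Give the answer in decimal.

856 → 125
125 → 30
30 → 9
9 → 81
81 → 65
65 → 61

61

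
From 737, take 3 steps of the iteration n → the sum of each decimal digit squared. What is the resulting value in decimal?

737 → 7² + 3² + 7² = 107
107 → 1² + 0² + 7² = 50
50 → 5² + 0² = 25

25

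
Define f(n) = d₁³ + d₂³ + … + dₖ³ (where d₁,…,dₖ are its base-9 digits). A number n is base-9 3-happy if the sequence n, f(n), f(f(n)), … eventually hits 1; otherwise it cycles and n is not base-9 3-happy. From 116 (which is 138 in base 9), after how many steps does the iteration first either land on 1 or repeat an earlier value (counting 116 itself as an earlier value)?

12

116 = (1,3,8)_9 → 1³ + 3³ + 8³ = 1 + 27 + 512 = 540
540 = (6,6,0)_9 → 6³ + 6³ + 0³ = 216 + 216 + 0 = 432
432 = (5,3,0)_9 → 5³ + 3³ + 0³ = 125 + 27 + 0 = 152
152 = (1,7,8)_9 → 1³ + 7³ + 8³ = 1 + 343 + 512 = 856
856 = (1,1,5,1)_9 → 1³ + 1³ + 5³ + 1³ = 1 + 1 + 125 + 1 = 128
128 = (1,5,2)_9 → 1³ + 5³ + 2³ = 1 + 125 + 8 = 134
134 = (1,5,8)_9 → 1³ + 5³ + 8³ = 1 + 125 + 512 = 638
638 = (7,7,8)_9 → 7³ + 7³ + 8³ = 343 + 343 + 512 = 1198
1198 = (1,5,7,1)_9 → 1³ + 5³ + 7³ + 1³ = 1 + 125 + 343 + 1 = 470
470 = (5,7,2)_9 → 5³ + 7³ + 2³ = 125 + 343 + 8 = 476
476 = (5,7,8)_9 → 5³ + 7³ + 8³ = 125 + 343 + 512 = 980
980 = (1,3,0,8)_9 → 1³ + 3³ + 0³ + 8³ = 1 + 27 + 0 + 512 = 540  — 540 repeats.
That took 12 steps.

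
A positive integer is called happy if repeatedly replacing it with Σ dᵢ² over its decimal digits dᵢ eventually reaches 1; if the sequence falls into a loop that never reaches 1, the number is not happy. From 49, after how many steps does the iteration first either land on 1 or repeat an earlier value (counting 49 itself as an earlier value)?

4

49 → 4² + 9² = 97
97 → 9² + 7² = 130
130 → 1² + 3² + 0² = 10
10 → 1² + 0² = 1  — reached 1.
That took 4 steps.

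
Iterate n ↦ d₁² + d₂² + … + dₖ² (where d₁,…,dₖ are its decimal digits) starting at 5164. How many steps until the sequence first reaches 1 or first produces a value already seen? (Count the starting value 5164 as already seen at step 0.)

13

5164 → 5² + 1² + 6² + 4² = 25 + 1 + 36 + 16 = 78
78 → 7² + 8² = 49 + 64 = 113
113 → 1² + 1² + 3² = 1 + 1 + 9 = 11
11 → 1² + 1² = 1 + 1 = 2
2 → 2² = 4
4 → 4² = 16
16 → 1² + 6² = 1 + 36 = 37
37 → 3² + 7² = 9 + 49 = 58
58 → 5² + 8² = 25 + 64 = 89
89 → 8² + 9² = 64 + 81 = 145
145 → 1² + 4² + 5² = 1 + 16 + 25 = 42
42 → 4² + 2² = 16 + 4 = 20
20 → 2² + 0² = 4 + 0 = 4  — 4 repeats.
That took 13 steps.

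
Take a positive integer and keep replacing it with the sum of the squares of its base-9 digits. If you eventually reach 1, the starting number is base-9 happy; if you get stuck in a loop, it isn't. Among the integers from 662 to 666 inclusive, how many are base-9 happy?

662: 662 → 90 → 2 → 4 → 16 → 50 → 50  (repeats 50)
663: 663 → 101 → 9 → 1  (reaches 1)
664: 664 → 114 → 46 → 26 → 68 → 74 → 68  (repeats 68)
665: 665 → 129 → 35 → 73 → 65 → 53 → 89 → 65  (repeats 65)
666: 666 → 68 → 74 → 68  (repeats 68)
base-9 happy: 663

1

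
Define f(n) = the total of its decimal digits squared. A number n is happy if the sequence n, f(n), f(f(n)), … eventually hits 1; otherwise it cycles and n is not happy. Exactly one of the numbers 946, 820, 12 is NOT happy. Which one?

12

946: 946 → 133 → 19 → 82 → 68 → 100 → 1  — reaches 1 (happy)
820: 820 → 68 → 100 → 1  — reaches 1 (happy)
12: 12 → 5 → 25 → 29 → 85 → 89 → 145 → 42 → 20 → 4 → 16 → 37 → 58 → 89  — repeats 89 (not happy)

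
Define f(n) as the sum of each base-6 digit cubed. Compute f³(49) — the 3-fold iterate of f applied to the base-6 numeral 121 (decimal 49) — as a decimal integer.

49 = (1,2,1)_6 → 10
10 = (1,4)_6 → 65
65 = (1,4,5)_6 → 190

190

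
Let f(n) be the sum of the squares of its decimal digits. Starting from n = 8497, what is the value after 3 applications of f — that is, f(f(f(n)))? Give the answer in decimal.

8497 → 8² + 4² + 9² + 7² = 210
210 → 2² + 1² + 0² = 5
5 → 5² = 25

25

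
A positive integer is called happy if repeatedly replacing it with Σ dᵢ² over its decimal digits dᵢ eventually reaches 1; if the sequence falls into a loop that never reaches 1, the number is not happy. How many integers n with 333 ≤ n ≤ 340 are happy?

1

333: 333 → 27 → 53 → 34 → 25 → 29 → 85 → 89 → 145 → 42 → 20 → 4 → 16 → 37 → 58 → 89  — not happy
334: 334 → 34 → 25 → 29 → 85 → 89 → 145 → 42 → 20 → 4 → 16 → 37 → 58 → 89  — not happy
335: 335 → 43 → 25 → 29 → 85 → 89 → 145 → 42 → 20 → 4 → 16 → 37 → 58 → 89  — not happy
336: 336 → 54 → 41 → 17 → 50 → 25 → 29 → 85 → 89 → 145 → 42 → 20 → 4 → 16 → 37 → 58 → 89  — not happy
337: 337 → 67 → 85 → 89 → 145 → 42 → 20 → 4 → 16 → 37 → 58 → 89  — not happy
338: 338 → 82 → 68 → 100 → 1  — happy
339: 339 → 99 → 162 → 41 → 17 → 50 → 25 → 29 → 85 → 89 → 145 → 42 → 20 → 4 → 16 → 37 → 58 → 89  — not happy
340: 340 → 25 → 29 → 85 → 89 → 145 → 42 → 20 → 4 → 16 → 37 → 58 → 89  — not happy
happy: 338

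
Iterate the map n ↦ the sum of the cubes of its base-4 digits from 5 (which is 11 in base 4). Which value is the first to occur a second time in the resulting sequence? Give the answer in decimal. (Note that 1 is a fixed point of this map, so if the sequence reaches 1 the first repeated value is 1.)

5 = (1,1)_4 → 1³ + 1³ = 2
2 = (2)_4 → 2³ = 8
8 = (2,0)_4 → 2³ + 0³ = 8  — 8 already appeared earlier.

8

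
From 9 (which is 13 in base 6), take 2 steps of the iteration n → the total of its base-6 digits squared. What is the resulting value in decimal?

17

9 = (1,3)_6 → 1² + 3² = 1 + 9 = 10
10 = (1,4)_6 → 1² + 4² = 1 + 16 = 17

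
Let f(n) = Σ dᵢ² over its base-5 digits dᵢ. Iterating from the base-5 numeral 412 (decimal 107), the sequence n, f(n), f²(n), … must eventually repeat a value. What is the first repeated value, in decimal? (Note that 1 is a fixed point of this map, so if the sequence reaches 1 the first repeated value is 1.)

107 = (4,1,2)_5 → 21
21 = (4,1)_5 → 17
17 = (3,2)_5 → 13
13 = (2,3)_5 → 13  — 13 already appeared earlier.

13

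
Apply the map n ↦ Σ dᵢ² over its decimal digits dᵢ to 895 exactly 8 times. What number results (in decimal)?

895 → 170
170 → 50
50 → 25
25 → 29
29 → 85
85 → 89
89 → 145
145 → 42

42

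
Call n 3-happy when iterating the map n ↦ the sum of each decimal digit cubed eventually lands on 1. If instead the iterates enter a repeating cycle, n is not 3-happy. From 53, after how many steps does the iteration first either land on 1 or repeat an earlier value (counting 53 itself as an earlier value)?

53 → 152
152 → 134
134 → 92
92 → 737
737 → 713
713 → 371
371 → 371  — 371 repeats.
That took 7 steps.

7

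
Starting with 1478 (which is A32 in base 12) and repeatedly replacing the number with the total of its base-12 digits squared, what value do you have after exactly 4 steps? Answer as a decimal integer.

66

1478 = (10,3,2)_12 → 10² + 3² + 2² = 113
113 = (9,5)_12 → 9² + 5² = 106
106 = (8,10)_12 → 8² + 10² = 164
164 = (1,1,8)_12 → 1² + 1² + 8² = 66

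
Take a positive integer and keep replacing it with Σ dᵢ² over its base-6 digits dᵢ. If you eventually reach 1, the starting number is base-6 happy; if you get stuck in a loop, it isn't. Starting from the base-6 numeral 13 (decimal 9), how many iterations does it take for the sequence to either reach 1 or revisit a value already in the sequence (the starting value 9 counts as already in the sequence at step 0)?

10

9 = (1,3)_6 → 10
10 = (1,4)_6 → 17
17 = (2,5)_6 → 29
29 = (4,5)_6 → 41
41 = (1,0,5)_6 → 26
26 = (4,2)_6 → 20
20 = (3,2)_6 → 13
13 = (2,1)_6 → 5
5 = (5)_6 → 25
25 = (4,1)_6 → 17  — 17 repeats.
That took 10 steps.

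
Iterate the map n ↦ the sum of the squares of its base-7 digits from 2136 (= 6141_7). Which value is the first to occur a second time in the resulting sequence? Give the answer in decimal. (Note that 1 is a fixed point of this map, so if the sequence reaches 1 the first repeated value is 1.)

2136 = (6,1,4,1)_7 → 6² + 1² + 4² + 1² = 36 + 1 + 16 + 1 = 54
54 = (1,0,5)_7 → 1² + 0² + 5² = 1 + 0 + 25 = 26
26 = (3,5)_7 → 3² + 5² = 9 + 25 = 34
34 = (4,6)_7 → 4² + 6² = 16 + 36 = 52
52 = (1,0,3)_7 → 1² + 0² + 3² = 1 + 0 + 9 = 10
10 = (1,3)_7 → 1² + 3² = 1 + 9 = 10  — 10 already appeared earlier.

10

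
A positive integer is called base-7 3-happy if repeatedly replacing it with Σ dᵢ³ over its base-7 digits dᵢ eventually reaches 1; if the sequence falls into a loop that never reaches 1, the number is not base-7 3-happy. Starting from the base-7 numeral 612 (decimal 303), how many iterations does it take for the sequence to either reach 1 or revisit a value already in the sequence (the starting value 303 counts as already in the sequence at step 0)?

303 = (6,1,2)_7 → 6³ + 1³ + 2³ = 216 + 1 + 8 = 225
225 = (4,4,1)_7 → 4³ + 4³ + 1³ = 64 + 64 + 1 = 129
129 = (2,4,3)_7 → 2³ + 4³ + 3³ = 8 + 64 + 27 = 99
99 = (2,0,1)_7 → 2³ + 0³ + 1³ = 8 + 0 + 1 = 9
9 = (1,2)_7 → 1³ + 2³ = 1 + 8 = 9  — 9 repeats.
That took 5 steps.

5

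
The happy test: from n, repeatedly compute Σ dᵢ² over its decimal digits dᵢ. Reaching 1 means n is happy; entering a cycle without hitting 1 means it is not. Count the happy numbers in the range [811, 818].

811: 811 → 66 → 72 → 53 → 34 → 25 → 29 → 85 → 89 → 145 → 42 → 20 → 4 → 16 → 37 → 58 → 89  — not happy
812: 812 → 69 → 117 → 51 → 26 → 40 → 16 → 37 → 58 → 89 → 145 → 42 → 20 → 4 → 16  — not happy
813: 813 → 74 → 65 → 61 → 37 → 58 → 89 → 145 → 42 → 20 → 4 → 16 → 37  — not happy
814: 814 → 81 → 65 → 61 → 37 → 58 → 89 → 145 → 42 → 20 → 4 → 16 → 37  — not happy
815: 815 → 90 → 81 → 65 → 61 → 37 → 58 → 89 → 145 → 42 → 20 → 4 → 16 → 37  — not happy
816: 816 → 101 → 2 → 4 → 16 → 37 → 58 → 89 → 145 → 42 → 20 → 4  — not happy
817: 817 → 114 → 18 → 65 → 61 → 37 → 58 → 89 → 145 → 42 → 20 → 4 → 16 → 37  — not happy
818: 818 → 129 → 86 → 100 → 1  — happy
happy: 818

1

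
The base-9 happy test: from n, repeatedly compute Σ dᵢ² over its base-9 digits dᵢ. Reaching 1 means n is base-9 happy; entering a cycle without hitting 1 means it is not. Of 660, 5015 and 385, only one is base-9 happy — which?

385

660: 660 → 74 → 68 → 74  — repeats 74 (not base-9 happy)
5015: 5015 → 153 → 65 → 53 → 89 → 65  — repeats 65 (not base-9 happy)
385: 385 → 101 → 9 → 1  — reaches 1 (base-9 happy)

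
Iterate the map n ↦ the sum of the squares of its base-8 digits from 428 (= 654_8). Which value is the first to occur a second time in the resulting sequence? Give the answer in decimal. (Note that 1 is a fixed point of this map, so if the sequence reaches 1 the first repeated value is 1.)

428 = (6,5,4)_8 → 6² + 5² + 4² = 77
77 = (1,1,5)_8 → 1² + 1² + 5² = 27
27 = (3,3)_8 → 3² + 3² = 18
18 = (2,2)_8 → 2² + 2² = 8
8 = (1,0)_8 → 1² + 0² = 1  — reached the fixed point 1.
1 → 1, so 1 is the first repeated value.

1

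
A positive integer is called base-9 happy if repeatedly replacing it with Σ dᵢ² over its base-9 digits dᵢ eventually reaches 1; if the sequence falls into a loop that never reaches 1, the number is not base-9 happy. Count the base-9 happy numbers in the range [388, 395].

2

388: 388 → 66 → 58 → 52 → 74 → 68 → 74  — not base-9 happy
389: 389 → 69 → 85 → 17 → 65 → 53 → 89 → 65  — not base-9 happy
390: 390 → 74 → 68 → 74  — not base-9 happy
391: 391 → 81 → 1  — base-9 happy
392: 392 → 90 → 2 → 4 → 16 → 50 → 50  — not base-9 happy
393: 393 → 101 → 9 → 1  — base-9 happy
394: 394 → 114 → 46 → 26 → 68 → 74 → 68  — not base-9 happy
395: 395 → 129 → 35 → 73 → 65 → 53 → 89 → 65  — not base-9 happy
base-9 happy: 391, 393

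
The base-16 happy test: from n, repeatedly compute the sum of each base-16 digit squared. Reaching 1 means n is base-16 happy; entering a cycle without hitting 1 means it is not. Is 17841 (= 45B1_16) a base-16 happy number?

17841 = (4,5,11,1)_16 → 163
163 = (10,3)_16 → 109
109 = (6,13)_16 → 205
205 = (12,13)_16 → 313
313 = (1,3,9)_16 → 91
91 = (5,11)_16 → 146
146 = (9,2)_16 → 85
85 = (5,5)_16 → 50
50 = (3,2)_16 → 13
13 = (13)_16 → 169
169 = (10,9)_16 → 181
181 = (11,5)_16 → 146  — 146 already seen; the sequence cycles without reaching 1.

not base-16 happy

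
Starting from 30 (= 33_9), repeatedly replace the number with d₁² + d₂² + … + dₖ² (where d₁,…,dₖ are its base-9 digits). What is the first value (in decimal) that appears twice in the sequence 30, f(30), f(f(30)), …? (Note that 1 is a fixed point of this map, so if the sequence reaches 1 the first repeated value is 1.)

50

30 = (3,3)_9 → 3² + 3² = 18
18 = (2,0)_9 → 2² + 0² = 4
4 = (4)_9 → 4² = 16
16 = (1,7)_9 → 1² + 7² = 50
50 = (5,5)_9 → 5² + 5² = 50  — 50 already appeared earlier.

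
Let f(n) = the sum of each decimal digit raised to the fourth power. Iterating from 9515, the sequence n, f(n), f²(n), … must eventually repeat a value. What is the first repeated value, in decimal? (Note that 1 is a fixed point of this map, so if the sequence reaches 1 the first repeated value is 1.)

9515 → 7812
7812 → 6514
6514 → 2178
2178 → 6514  — 6514 already appeared earlier.

6514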